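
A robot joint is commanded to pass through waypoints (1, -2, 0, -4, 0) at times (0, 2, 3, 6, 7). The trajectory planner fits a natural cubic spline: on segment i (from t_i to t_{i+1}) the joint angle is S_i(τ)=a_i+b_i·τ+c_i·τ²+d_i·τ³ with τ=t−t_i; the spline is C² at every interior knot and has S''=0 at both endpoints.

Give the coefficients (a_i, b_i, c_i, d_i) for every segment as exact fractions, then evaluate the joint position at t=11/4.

Δ: Δ0=-3/2, Δ1=2, Δ2=-4/3, Δ3=4
row 1: diag=6, rhs=21; c'=1/6, d'=7/2
row 2: denom=8−1·1/6=47/6; d'=(-20−1·7/2)/(47/6)=-3
row 3: denom=8−3·18/47=322/47; d'=(32−3·-3)/(322/47)=1927/322
back: M3=1927/322
back: M2=-3−18/47·1927/322=-852/161
back: M1=7/2−1/6·-852/161=1411/322
M: M0=0, M1=1411/322, M2=-852/161, M3=1927/322, M4=0
seg 0: a=1, c=M0/2=0, d=(M1−M0)/(6·2)=1411/3864, b=Δ0−h0·(2M0+M1)/6=-1430/483
seg 1: a=-2, c=M1/2=1411/644, d=(M2−M1)/(6·1)=-445/276, b=Δ1−h1·(2M1+M2)/6=1373/966
seg 2: a=0, c=M2/2=-426/161, d=(M3−M2)/(6·3)=3631/5796, b=Δ2−h2·(2M2+M3)/6=1867/1932
seg 3: a=-4, c=M3/2=1927/644, d=(M4−M3)/(6·1)=-1927/1932, b=Δ3−h3·(2M3+M4)/6=1937/966
t_q=11/4 → seg 1, τ=3/4; S=-2+1373/966·τ+1411/644·τ²+-445/276·τ³=-15735/41216

  seg 0: a=1 b=-1430/483 c=0 d=1411/3864
  seg 1: a=-2 b=1373/966 c=1411/644 d=-445/276
  seg 2: a=0 b=1867/1932 c=-426/161 d=3631/5796
  seg 3: a=-4 b=1937/966 c=1927/644 d=-1927/1932
S(11/4) = -15735/41216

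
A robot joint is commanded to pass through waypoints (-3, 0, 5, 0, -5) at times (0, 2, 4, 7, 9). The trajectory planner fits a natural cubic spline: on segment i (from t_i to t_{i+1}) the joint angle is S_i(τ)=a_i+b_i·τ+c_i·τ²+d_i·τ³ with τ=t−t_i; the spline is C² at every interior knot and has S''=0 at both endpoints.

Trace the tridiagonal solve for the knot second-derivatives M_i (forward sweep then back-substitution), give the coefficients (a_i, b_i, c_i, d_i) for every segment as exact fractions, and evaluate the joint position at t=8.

  seg 0: a=-3 b=130/129 c=0 d=127/1032
  seg 1: a=0 b=641/258 c=127/172 d=-377/1032
  seg 2: a=5 b=136/129 c=-125/86 d=47/258
  seg 3: a=0 b=-709/258 c=8/43 d=-4/129
S(8) = -223/86

Δ: Δ0=3/2, Δ1=5/2, Δ2=-5/3, Δ3=-5/2
row 1: diag=8, rhs=6; c'=1/4, d'=3/4
row 2: denom=10−2·1/4=19/2; d'=(-25−2·3/4)/(19/2)=-53/19
row 3: denom=10−3·6/19=172/19; d'=(-5−3·-53/19)/(172/19)=16/43
back: M3=16/43
back: M2=-53/19−6/19·16/43=-125/43
back: M1=3/4−1/4·-125/43=127/86
M: M0=0, M1=127/86, M2=-125/43, M3=16/43, M4=0
seg 0: a=-3, c=M0/2=0, d=(M1−M0)/(6·2)=127/1032, b=Δ0−h0·(2M0+M1)/6=130/129
seg 1: a=0, c=M1/2=127/172, d=(M2−M1)/(6·2)=-377/1032, b=Δ1−h1·(2M1+M2)/6=641/258
seg 2: a=5, c=M2/2=-125/86, d=(M3−M2)/(6·3)=47/258, b=Δ2−h2·(2M2+M3)/6=136/129
seg 3: a=0, c=M3/2=8/43, d=(M4−M3)/(6·2)=-4/129, b=Δ3−h3·(2M3+M4)/6=-709/258
t_q=8 → seg 3, τ=1; S=0+-709/258·τ+8/43·τ²+-4/129·τ³=-223/86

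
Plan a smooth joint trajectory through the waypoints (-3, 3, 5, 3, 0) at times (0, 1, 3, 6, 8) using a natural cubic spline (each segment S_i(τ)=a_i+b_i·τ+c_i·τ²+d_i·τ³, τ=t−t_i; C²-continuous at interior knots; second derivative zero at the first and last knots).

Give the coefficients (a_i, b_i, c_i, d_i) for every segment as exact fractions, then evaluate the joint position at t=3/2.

Δ: Δ0=6, Δ1=1, Δ2=-2/3, Δ3=-3/2
row 1: diag=6, rhs=-30; c'=1/3, d'=-5
row 2: denom=10−2·1/3=28/3; d'=(-10−2·-5)/(28/3)=0
row 3: denom=10−3·9/28=253/28; d'=(-5−3·0)/(253/28)=-140/253
back: M3=-140/253
back: M2=0−9/28·-140/253=45/253
back: M1=-5−1/3·45/253=-1280/253
M: M0=0, M1=-1280/253, M2=45/253, M3=-140/253, M4=0
seg 0: a=-3, c=M0/2=0, d=(M1−M0)/(6·1)=-640/759, b=Δ0−h0·(2M0+M1)/6=5194/759
seg 1: a=3, c=M1/2=-640/253, d=(M2−M1)/(6·2)=1325/3036, b=Δ1−h1·(2M1+M2)/6=3274/759
seg 2: a=5, c=M2/2=45/506, d=(M3−M2)/(6·3)=-185/4554, b=Δ2−h2·(2M2+M3)/6=-431/759
seg 3: a=3, c=M3/2=-70/253, d=(M4−M3)/(6·2)=35/759, b=Δ3−h3·(2M3+M4)/6=-1717/1518
t_q=3/2 → seg 1, τ=1/2; S=3+3274/759·τ+-640/253·τ²+1325/3036·τ³=37071/8096

  seg 0: a=-3 b=5194/759 c=0 d=-640/759
  seg 1: a=3 b=3274/759 c=-640/253 d=1325/3036
  seg 2: a=5 b=-431/759 c=45/506 d=-185/4554
  seg 3: a=3 b=-1717/1518 c=-70/253 d=35/759
S(3/2) = 37071/8096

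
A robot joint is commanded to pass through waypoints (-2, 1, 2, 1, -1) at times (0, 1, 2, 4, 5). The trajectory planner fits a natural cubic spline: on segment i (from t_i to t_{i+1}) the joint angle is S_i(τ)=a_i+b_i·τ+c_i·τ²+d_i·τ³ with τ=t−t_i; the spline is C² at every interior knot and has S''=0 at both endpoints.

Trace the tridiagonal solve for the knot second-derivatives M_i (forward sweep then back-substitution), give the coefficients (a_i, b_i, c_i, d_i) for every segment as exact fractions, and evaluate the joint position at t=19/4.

Δ: Δ0=3, Δ1=1, Δ2=-1/2, Δ3=-2
row 1: diag=4, rhs=-12; c'=1/4, d'=-3
row 2: denom=6−1·1/4=23/4; d'=(-9−1·-3)/(23/4)=-24/23
row 3: denom=6−2·8/23=122/23; d'=(-9−2·-24/23)/(122/23)=-159/122
back: M3=-159/122
back: M2=-24/23−8/23·-159/122=-36/61
back: M1=-3−1/4·-36/61=-174/61
M: M0=0, M1=-174/61, M2=-36/61, M3=-159/122, M4=0
seg 0: a=-2, c=M0/2=0, d=(M1−M0)/(6·1)=-29/61, b=Δ0−h0·(2M0+M1)/6=212/61
seg 1: a=1, c=M1/2=-87/61, d=(M2−M1)/(6·1)=23/61, b=Δ1−h1·(2M1+M2)/6=125/61
seg 2: a=2, c=M2/2=-18/61, d=(M3−M2)/(6·2)=-29/488, b=Δ2−h2·(2M2+M3)/6=20/61
seg 3: a=1, c=M3/2=-159/244, d=(M4−M3)/(6·1)=53/244, b=Δ3−h3·(2M3+M4)/6=-191/122
t_q=19/4 → seg 3, τ=3/4; S=1+-191/122·τ+-159/244·τ²+53/244·τ³=-7013/15616

  seg 0: a=-2 b=212/61 c=0 d=-29/61
  seg 1: a=1 b=125/61 c=-87/61 d=23/61
  seg 2: a=2 b=20/61 c=-18/61 d=-29/488
  seg 3: a=1 b=-191/122 c=-159/244 d=53/244
S(19/4) = -7013/15616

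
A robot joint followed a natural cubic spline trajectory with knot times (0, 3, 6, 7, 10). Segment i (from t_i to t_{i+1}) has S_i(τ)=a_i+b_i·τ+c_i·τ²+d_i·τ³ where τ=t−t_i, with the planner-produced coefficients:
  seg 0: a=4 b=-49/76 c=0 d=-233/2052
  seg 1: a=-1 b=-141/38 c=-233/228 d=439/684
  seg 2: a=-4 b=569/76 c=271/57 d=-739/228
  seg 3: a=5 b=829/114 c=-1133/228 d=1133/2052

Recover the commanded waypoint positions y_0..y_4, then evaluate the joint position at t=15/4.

y_0=4 y_1=-1 y_2=-4 y_3=5 y_4=-3
S(15/4) = -19879/4864

y_0 = S_0(0) = a_0 = 4
y_1 = S_1(0) = a_1 = -1
y_2 = S_2(0) = a_2 = -4
y_3 = S_3(0) = a_3 = 5
y_4 = S_3(3) = -3
t_q=15/4 is in segment 1 (τ=3/4); S_1(τ)=-19879/4864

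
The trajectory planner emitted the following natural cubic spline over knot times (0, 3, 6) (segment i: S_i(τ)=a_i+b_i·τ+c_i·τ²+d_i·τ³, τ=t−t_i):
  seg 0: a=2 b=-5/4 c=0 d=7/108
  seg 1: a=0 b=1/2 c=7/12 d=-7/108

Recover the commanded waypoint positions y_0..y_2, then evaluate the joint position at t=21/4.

y_0 = S_0(0) = a_0 = 2
y_1 = S_1(0) = a_1 = 0
y_2 = S_1(3) = 5
t_q=21/4 is in segment 1 (τ=9/4); S_1(τ)=855/256

y_0=2 y_1=0 y_2=5
S(21/4) = 855/256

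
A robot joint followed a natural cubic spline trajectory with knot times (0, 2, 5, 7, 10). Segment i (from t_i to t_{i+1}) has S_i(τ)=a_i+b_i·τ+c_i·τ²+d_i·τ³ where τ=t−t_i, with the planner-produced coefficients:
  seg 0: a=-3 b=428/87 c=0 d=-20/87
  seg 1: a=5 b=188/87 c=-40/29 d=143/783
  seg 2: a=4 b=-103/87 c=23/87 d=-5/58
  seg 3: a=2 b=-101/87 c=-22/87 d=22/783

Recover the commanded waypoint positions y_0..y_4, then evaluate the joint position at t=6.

y_0=-3 y_1=5 y_2=4 y_3=2 y_4=-3
S(6) = 521/174

y_0 = S_0(0) = a_0 = -3
y_1 = S_1(0) = a_1 = 5
y_2 = S_2(0) = a_2 = 4
y_3 = S_3(0) = a_3 = 2
y_4 = S_3(3) = -3
t_q=6 is in segment 2 (τ=1); S_2(τ)=521/174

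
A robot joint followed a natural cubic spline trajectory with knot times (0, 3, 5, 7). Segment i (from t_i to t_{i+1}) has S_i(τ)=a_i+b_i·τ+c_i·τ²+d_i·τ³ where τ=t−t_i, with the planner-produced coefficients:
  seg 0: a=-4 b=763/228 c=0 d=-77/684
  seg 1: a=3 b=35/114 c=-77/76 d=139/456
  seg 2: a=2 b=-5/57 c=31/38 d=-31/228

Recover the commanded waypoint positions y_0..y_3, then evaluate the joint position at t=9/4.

y_0 = S_0(0) = a_0 = -4
y_1 = S_1(0) = a_1 = 3
y_2 = S_2(0) = a_2 = 2
y_3 = S_2(2) = 4
t_q=9/4 is in segment 0 (τ=9/4); S_0(τ)=10931/4864

y_0=-4 y_1=3 y_2=2 y_3=4
S(9/4) = 10931/4864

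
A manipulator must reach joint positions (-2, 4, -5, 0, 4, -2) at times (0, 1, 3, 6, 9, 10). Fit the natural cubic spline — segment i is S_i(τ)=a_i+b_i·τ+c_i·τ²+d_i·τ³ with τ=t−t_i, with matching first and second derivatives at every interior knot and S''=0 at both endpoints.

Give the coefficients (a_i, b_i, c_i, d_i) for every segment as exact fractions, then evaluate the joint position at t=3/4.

  seg 0: a=-2 b=1499/185 c=0 d=-389/185
  seg 1: a=4 b=332/185 c=-1167/185 d=2339/1480
  seg 2: a=-5 b=-331/74 c=2349/740 d=-203/540
  seg 3: a=0 b=3273/740 c=-116/555 d=-5467/19980
  seg 4: a=4 b=-1561/370 c=-1977/740 d=659/740
S(3/4) = 37769/11840

Δ: Δ0=6, Δ1=-9/2, Δ2=5/3, Δ3=4/3, Δ4=-6
row 1: diag=6, rhs=-63; c'=1/3, d'=-21/2
row 2: denom=10−2·1/3=28/3; d'=(37−2·-21/2)/(28/3)=87/14
row 3: denom=12−3·9/28=309/28; d'=(-2−3·87/14)/(309/28)=-578/309
row 4: denom=8−3·28/103=740/103; d'=(-44−3·-578/309)/(740/103)=-1977/370
back: M4=-1977/370
back: M3=-578/309−28/103·-1977/370=-232/555
back: M2=87/14−9/28·-232/555=2349/370
back: M1=-21/2−1/3·2349/370=-2334/185
M: M0=0, M1=-2334/185, M2=2349/370, M3=-232/555, M4=-1977/370, M5=0
seg 0: a=-2, c=M0/2=0, d=(M1−M0)/(6·1)=-389/185, b=Δ0−h0·(2M0+M1)/6=1499/185
seg 1: a=4, c=M1/2=-1167/185, d=(M2−M1)/(6·2)=2339/1480, b=Δ1−h1·(2M1+M2)/6=332/185
seg 2: a=-5, c=M2/2=2349/740, d=(M3−M2)/(6·3)=-203/540, b=Δ2−h2·(2M2+M3)/6=-331/74
seg 3: a=0, c=M3/2=-116/555, d=(M4−M3)/(6·3)=-5467/19980, b=Δ3−h3·(2M3+M4)/6=3273/740
seg 4: a=4, c=M4/2=-1977/740, d=(M5−M4)/(6·1)=659/740, b=Δ4−h4·(2M4+M5)/6=-1561/370
t_q=3/4 → seg 0, τ=3/4; S=-2+1499/185·τ+0·τ²+-389/185·τ³=37769/11840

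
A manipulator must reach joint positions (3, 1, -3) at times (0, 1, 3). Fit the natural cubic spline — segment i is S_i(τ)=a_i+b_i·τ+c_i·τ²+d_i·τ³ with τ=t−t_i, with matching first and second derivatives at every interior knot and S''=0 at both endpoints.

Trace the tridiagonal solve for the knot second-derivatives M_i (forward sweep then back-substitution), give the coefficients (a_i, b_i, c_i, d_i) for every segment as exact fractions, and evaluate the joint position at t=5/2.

  seg 0: a=3 b=-2 c=0 d=0
  seg 1: a=1 b=-2 c=0 d=0
S(5/2) = -2

Δ: Δ0=-2, Δ1=-2
row 1: diag=6, rhs=0; c'=1/3, d'=0
back: M1=0
M: M0=0, M1=0, M2=0
seg 0: a=3, c=M0/2=0, d=(M1−M0)/(6·1)=0, b=Δ0−h0·(2M0+M1)/6=-2
seg 1: a=1, c=M1/2=0, d=(M2−M1)/(6·2)=0, b=Δ1−h1·(2M1+M2)/6=-2
t_q=5/2 → seg 1, τ=3/2; S=1+-2·τ+0·τ²+0·τ³=-2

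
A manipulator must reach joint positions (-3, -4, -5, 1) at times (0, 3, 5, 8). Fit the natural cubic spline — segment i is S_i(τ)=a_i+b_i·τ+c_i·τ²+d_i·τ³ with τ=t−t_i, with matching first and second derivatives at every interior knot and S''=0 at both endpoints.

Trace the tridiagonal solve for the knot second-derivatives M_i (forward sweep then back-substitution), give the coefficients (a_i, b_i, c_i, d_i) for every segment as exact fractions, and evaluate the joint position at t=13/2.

Δ: Δ0=-1/3, Δ1=-1/2, Δ2=2
row 1: diag=10, rhs=-1; c'=1/5, d'=-1/10
row 2: denom=10−2·1/5=48/5; d'=(15−2·-1/10)/(48/5)=19/12
back: M2=19/12
back: M1=-1/10−1/5·19/12=-5/12
M: M0=0, M1=-5/12, M2=19/12, M3=0
seg 0: a=-3, c=M0/2=0, d=(M1−M0)/(6·3)=-5/216, b=Δ0−h0·(2M0+M1)/6=-1/8
seg 1: a=-4, c=M1/2=-5/24, d=(M2−M1)/(6·2)=1/6, b=Δ1−h1·(2M1+M2)/6=-3/4
seg 2: a=-5, c=M2/2=19/24, d=(M3−M2)/(6·3)=-19/216, b=Δ2−h2·(2M2+M3)/6=5/12
t_q=13/2 → seg 2, τ=3/2; S=-5+5/12·τ+19/24·τ²+-19/216·τ³=-185/64

  seg 0: a=-3 b=-1/8 c=0 d=-5/216
  seg 1: a=-4 b=-3/4 c=-5/24 d=1/6
  seg 2: a=-5 b=5/12 c=19/24 d=-19/216
S(13/2) = -185/64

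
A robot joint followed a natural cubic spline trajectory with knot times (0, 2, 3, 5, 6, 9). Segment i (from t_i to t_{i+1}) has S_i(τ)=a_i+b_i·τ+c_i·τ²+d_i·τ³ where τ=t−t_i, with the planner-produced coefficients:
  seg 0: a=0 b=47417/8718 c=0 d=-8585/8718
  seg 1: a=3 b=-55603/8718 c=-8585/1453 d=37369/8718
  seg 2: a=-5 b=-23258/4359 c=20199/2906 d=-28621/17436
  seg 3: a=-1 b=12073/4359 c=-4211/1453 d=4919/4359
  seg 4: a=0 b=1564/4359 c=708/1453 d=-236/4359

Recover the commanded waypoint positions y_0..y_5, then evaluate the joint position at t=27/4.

y_0 = S_0(0) = a_0 = 0
y_1 = S_1(0) = a_1 = 3
y_2 = S_2(0) = a_2 = -5
y_3 = S_3(0) = a_3 = -1
y_4 = S_4(0) = a_4 = 0
y_5 = S_4(3) = 4
t_q=27/4 is in segment 4 (τ=3/4); S_4(τ)=12097/23248

y_0=0 y_1=3 y_2=-5 y_3=-1 y_4=0 y_5=4
S(27/4) = 12097/23248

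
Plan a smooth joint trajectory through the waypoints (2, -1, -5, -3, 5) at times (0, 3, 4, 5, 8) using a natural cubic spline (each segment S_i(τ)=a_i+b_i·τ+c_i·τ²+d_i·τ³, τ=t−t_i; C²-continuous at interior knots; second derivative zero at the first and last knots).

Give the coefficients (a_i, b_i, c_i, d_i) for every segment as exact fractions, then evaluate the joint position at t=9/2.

Δ: Δ0=-1, Δ1=-4, Δ2=2, Δ3=8/3
row 1: diag=8, rhs=-18; c'=1/8, d'=-9/4
row 2: denom=4−1·1/8=31/8; d'=(36−1·-9/4)/(31/8)=306/31
row 3: denom=8−1·8/31=240/31; d'=(4−1·306/31)/(240/31)=-91/120
back: M3=-91/120
back: M2=306/31−8/31·-91/120=151/15
back: M1=-9/4−1/8·151/15=-421/120
M: M0=0, M1=-421/120, M2=151/15, M3=-91/120, M4=0
seg 0: a=2, c=M0/2=0, d=(M1−M0)/(6·3)=-421/2160, b=Δ0−h0·(2M0+M1)/6=181/240
seg 1: a=-1, c=M1/2=-421/240, d=(M2−M1)/(6·1)=181/80, b=Δ1−h1·(2M1+M2)/6=-541/120
seg 2: a=-5, c=M2/2=151/30, d=(M3−M2)/(6·1)=-433/240, b=Δ2−h2·(2M2+M3)/6=-59/48
seg 3: a=-3, c=M3/2=-91/240, d=(M4−M3)/(6·3)=91/2160, b=Δ3−h3·(2M3+M4)/6=137/40
t_q=9/2 → seg 2, τ=1/2; S=-5+-59/48·τ+151/30·τ²+-433/240·τ³=-8797/1920

  seg 0: a=2 b=181/240 c=0 d=-421/2160
  seg 1: a=-1 b=-541/120 c=-421/240 d=181/80
  seg 2: a=-5 b=-59/48 c=151/30 d=-433/240
  seg 3: a=-3 b=137/40 c=-91/240 d=91/2160
S(9/2) = -8797/1920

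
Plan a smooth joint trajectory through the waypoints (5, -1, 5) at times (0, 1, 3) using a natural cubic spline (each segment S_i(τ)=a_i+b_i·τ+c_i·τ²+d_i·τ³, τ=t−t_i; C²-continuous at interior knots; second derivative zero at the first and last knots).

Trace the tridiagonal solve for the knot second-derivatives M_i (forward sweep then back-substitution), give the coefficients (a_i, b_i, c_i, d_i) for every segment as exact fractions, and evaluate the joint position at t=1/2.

Δ: Δ0=-6, Δ1=3
row 1: diag=6, rhs=54; c'=1/3, d'=9
back: M1=9
M: M0=0, M1=9, M2=0
seg 0: a=5, c=M0/2=0, d=(M1−M0)/(6·1)=3/2, b=Δ0−h0·(2M0+M1)/6=-15/2
seg 1: a=-1, c=M1/2=9/2, d=(M2−M1)/(6·2)=-3/4, b=Δ1−h1·(2M1+M2)/6=-3
t_q=1/2 → seg 0, τ=1/2; S=5+-15/2·τ+0·τ²+3/2·τ³=23/16

  seg 0: a=5 b=-15/2 c=0 d=3/2
  seg 1: a=-1 b=-3 c=9/2 d=-3/4
S(1/2) = 23/16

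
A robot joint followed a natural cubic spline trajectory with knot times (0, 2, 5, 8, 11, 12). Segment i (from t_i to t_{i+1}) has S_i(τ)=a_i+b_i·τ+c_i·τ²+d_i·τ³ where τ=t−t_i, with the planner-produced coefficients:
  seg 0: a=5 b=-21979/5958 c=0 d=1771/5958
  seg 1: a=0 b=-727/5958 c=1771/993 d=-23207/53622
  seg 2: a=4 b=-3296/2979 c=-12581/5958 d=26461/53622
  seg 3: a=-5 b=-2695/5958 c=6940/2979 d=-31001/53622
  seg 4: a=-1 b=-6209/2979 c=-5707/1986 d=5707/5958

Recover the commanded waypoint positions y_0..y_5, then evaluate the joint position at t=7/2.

y_0 = S_0(0) = a_0 = 5
y_1 = S_1(0) = a_1 = 0
y_2 = S_2(0) = a_2 = 4
y_3 = S_3(0) = a_3 = -5
y_4 = S_4(0) = a_4 = -1
y_5 = S_4(1) = -5
t_q=7/2 is in segment 1 (τ=3/2); S_1(τ)=12547/5296

y_0=5 y_1=0 y_2=4 y_3=-5 y_4=-1 y_5=-5
S(7/2) = 12547/5296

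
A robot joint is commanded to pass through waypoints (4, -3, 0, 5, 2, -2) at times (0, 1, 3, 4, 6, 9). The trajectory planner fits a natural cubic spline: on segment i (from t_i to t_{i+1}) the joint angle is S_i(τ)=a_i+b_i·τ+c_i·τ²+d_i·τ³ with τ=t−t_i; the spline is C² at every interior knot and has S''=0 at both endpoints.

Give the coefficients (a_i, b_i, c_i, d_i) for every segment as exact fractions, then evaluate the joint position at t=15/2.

  seg 0: a=4 b=-43117/5196 c=0 d=6745/5196
  seg 1: a=-3 b=-11441/2598 c=6745/1732 d=-4897/10392
  seg 2: a=0 b=7169/1299 c=462/433 d=-2060/1299
  seg 3: a=5 b=3761/1299 c=-1598/433 d=7757/10392
  seg 4: a=2 b=-7559/2598 c=1365/1732 d=-455/5196
S(15/2) = -12285/13856

Δ: Δ0=-7, Δ1=3/2, Δ2=5, Δ3=-3/2, Δ4=-4/3
row 1: diag=6, rhs=51; c'=1/3, d'=17/2
row 2: denom=6−2·1/3=16/3; d'=(21−2·17/2)/(16/3)=3/4
row 3: denom=6−1·3/16=93/16; d'=(-39−1·3/4)/(93/16)=-212/31
row 4: denom=10−2·32/93=866/93; d'=(1−2·-212/31)/(866/93)=1365/866
back: M4=1365/866
back: M3=-212/31−32/93·1365/866=-3196/433
back: M2=3/4−3/16·-3196/433=924/433
back: M1=17/2−1/3·924/433=6745/866
M: M0=0, M1=6745/866, M2=924/433, M3=-3196/433, M4=1365/866, M5=0
seg 0: a=4, c=M0/2=0, d=(M1−M0)/(6·1)=6745/5196, b=Δ0−h0·(2M0+M1)/6=-43117/5196
seg 1: a=-3, c=M1/2=6745/1732, d=(M2−M1)/(6·2)=-4897/10392, b=Δ1−h1·(2M1+M2)/6=-11441/2598
seg 2: a=0, c=M2/2=462/433, d=(M3−M2)/(6·1)=-2060/1299, b=Δ2−h2·(2M2+M3)/6=7169/1299
seg 3: a=5, c=M3/2=-1598/433, d=(M4−M3)/(6·2)=7757/10392, b=Δ3−h3·(2M3+M4)/6=3761/1299
seg 4: a=2, c=M4/2=1365/1732, d=(M5−M4)/(6·3)=-455/5196, b=Δ4−h4·(2M4+M5)/6=-7559/2598
t_q=15/2 → seg 4, τ=3/2; S=2+-7559/2598·τ+1365/1732·τ²+-455/5196·τ³=-12285/13856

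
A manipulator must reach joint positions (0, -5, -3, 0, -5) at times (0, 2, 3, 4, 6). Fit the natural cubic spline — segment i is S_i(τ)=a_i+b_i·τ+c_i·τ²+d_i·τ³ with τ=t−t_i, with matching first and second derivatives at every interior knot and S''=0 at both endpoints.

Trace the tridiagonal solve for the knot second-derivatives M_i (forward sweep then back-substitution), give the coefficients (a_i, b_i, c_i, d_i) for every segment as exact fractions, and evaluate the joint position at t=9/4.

  seg 0: a=0 b=-257/66 c=0 d=23/66
  seg 1: a=-5 b=19/66 c=23/11 d=-25/66
  seg 2: a=-3 b=10/3 c=21/22 d=-85/66
  seg 3: a=0 b=91/66 c=-32/11 d=16/33
S(9/4) = -6763/1408

Δ: Δ0=-5/2, Δ1=2, Δ2=3, Δ3=-5/2
row 1: diag=6, rhs=27; c'=1/6, d'=9/2
row 2: denom=4−1·1/6=23/6; d'=(6−1·9/2)/(23/6)=9/23
row 3: denom=6−1·6/23=132/23; d'=(-33−1·9/23)/(132/23)=-64/11
back: M3=-64/11
back: M2=9/23−6/23·-64/11=21/11
back: M1=9/2−1/6·21/11=46/11
M: M0=0, M1=46/11, M2=21/11, M3=-64/11, M4=0
seg 0: a=0, c=M0/2=0, d=(M1−M0)/(6·2)=23/66, b=Δ0−h0·(2M0+M1)/6=-257/66
seg 1: a=-5, c=M1/2=23/11, d=(M2−M1)/(6·1)=-25/66, b=Δ1−h1·(2M1+M2)/6=19/66
seg 2: a=-3, c=M2/2=21/22, d=(M3−M2)/(6·1)=-85/66, b=Δ2−h2·(2M2+M3)/6=10/3
seg 3: a=0, c=M3/2=-32/11, d=(M4−M3)/(6·2)=16/33, b=Δ3−h3·(2M3+M4)/6=91/66
t_q=9/4 → seg 1, τ=1/4; S=-5+19/66·τ+23/11·τ²+-25/66·τ³=-6763/1408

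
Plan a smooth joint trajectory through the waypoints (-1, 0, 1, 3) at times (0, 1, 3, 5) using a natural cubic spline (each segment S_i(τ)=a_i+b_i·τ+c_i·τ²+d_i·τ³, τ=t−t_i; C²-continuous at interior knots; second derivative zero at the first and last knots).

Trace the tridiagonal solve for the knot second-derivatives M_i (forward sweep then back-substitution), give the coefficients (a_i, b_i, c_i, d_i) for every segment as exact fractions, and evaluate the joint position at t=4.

Δ: Δ0=1, Δ1=1/2, Δ2=1
row 1: diag=6, rhs=-3; c'=1/3, d'=-1/2
row 2: denom=8−2·1/3=22/3; d'=(3−2·-1/2)/(22/3)=6/11
back: M2=6/11
back: M1=-1/2−1/3·6/11=-15/22
M: M0=0, M1=-15/22, M2=6/11, M3=0
seg 0: a=-1, c=M0/2=0, d=(M1−M0)/(6·1)=-5/44, b=Δ0−h0·(2M0+M1)/6=49/44
seg 1: a=0, c=M1/2=-15/44, d=(M2−M1)/(6·2)=9/88, b=Δ1−h1·(2M1+M2)/6=17/22
seg 2: a=1, c=M2/2=3/11, d=(M3−M2)/(6·2)=-1/22, b=Δ2−h2·(2M2+M3)/6=7/11
t_q=4 → seg 2, τ=1; S=1+7/11·τ+3/11·τ²+-1/22·τ³=41/22

  seg 0: a=-1 b=49/44 c=0 d=-5/44
  seg 1: a=0 b=17/22 c=-15/44 d=9/88
  seg 2: a=1 b=7/11 c=3/11 d=-1/22
S(4) = 41/22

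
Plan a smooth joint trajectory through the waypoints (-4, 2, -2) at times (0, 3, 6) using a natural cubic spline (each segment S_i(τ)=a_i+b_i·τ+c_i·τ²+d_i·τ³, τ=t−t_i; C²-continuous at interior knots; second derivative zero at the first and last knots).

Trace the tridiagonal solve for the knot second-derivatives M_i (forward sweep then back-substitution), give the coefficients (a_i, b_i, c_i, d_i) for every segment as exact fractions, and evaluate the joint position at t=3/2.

  seg 0: a=-4 b=17/6 c=0 d=-5/54
  seg 1: a=2 b=1/3 c=-5/6 d=5/54
S(3/2) = -1/16

Δ: Δ0=2, Δ1=-4/3
row 1: diag=12, rhs=-20; c'=1/4, d'=-5/3
back: M1=-5/3
M: M0=0, M1=-5/3, M2=0
seg 0: a=-4, c=M0/2=0, d=(M1−M0)/(6·3)=-5/54, b=Δ0−h0·(2M0+M1)/6=17/6
seg 1: a=2, c=M1/2=-5/6, d=(M2−M1)/(6·3)=5/54, b=Δ1−h1·(2M1+M2)/6=1/3
t_q=3/2 → seg 0, τ=3/2; S=-4+17/6·τ+0·τ²+-5/54·τ³=-1/16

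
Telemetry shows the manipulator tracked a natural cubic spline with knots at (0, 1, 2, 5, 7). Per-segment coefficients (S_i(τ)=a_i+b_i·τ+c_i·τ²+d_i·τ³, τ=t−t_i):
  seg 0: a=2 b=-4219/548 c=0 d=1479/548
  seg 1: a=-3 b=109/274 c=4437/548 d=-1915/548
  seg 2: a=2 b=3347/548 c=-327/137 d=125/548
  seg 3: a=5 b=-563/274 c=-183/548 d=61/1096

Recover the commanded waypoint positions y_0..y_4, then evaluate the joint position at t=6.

y_0=2 y_1=-3 y_2=2 y_3=5 y_4=0
S(6) = 2923/1096

y_0 = S_0(0) = a_0 = 2
y_1 = S_1(0) = a_1 = -3
y_2 = S_2(0) = a_2 = 2
y_3 = S_3(0) = a_3 = 5
y_4 = S_3(2) = 0
t_q=6 is in segment 3 (τ=1); S_3(τ)=2923/1096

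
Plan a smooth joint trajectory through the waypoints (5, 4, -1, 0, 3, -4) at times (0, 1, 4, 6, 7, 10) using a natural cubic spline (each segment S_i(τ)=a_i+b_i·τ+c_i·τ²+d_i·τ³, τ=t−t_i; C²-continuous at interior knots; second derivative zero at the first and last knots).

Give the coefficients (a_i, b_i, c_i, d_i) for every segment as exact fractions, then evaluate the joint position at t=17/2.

  seg 0: a=5 b=-1757/2054 c=0 d=-297/2054
  seg 1: a=4 b=-1324/1027 c=-891/2054 d=5693/55458
  seg 2: a=-1 b=-177/158 c=1510/3081 d=493/3081
  seg 3: a=0 b=17009/6162 c=4468/3081 d=-7459/6162
  seg 4: a=3 b=2084/1027 c=-13441/6162 d=13441/55458
S(17/2) = 32107/16432

Δ: Δ0=-1, Δ1=-5/3, Δ2=1/2, Δ3=3, Δ4=-7/3
row 1: diag=8, rhs=-4; c'=3/8, d'=-1/2
row 2: denom=10−3·3/8=71/8; d'=(13−3·-1/2)/(71/8)=116/71
row 3: denom=6−2·16/71=394/71; d'=(15−2·116/71)/(394/71)=833/394
row 4: denom=8−1·71/394=3081/394; d'=(-32−1·833/394)/(3081/394)=-13441/3081
back: M4=-13441/3081
back: M3=833/394−71/394·-13441/3081=8936/3081
back: M2=116/71−16/71·8936/3081=3020/3081
back: M1=-1/2−3/8·3020/3081=-891/1027
M: M0=0, M1=-891/1027, M2=3020/3081, M3=8936/3081, M4=-13441/3081, M5=0
seg 0: a=5, c=M0/2=0, d=(M1−M0)/(6·1)=-297/2054, b=Δ0−h0·(2M0+M1)/6=-1757/2054
seg 1: a=4, c=M1/2=-891/2054, d=(M2−M1)/(6·3)=5693/55458, b=Δ1−h1·(2M1+M2)/6=-1324/1027
seg 2: a=-1, c=M2/2=1510/3081, d=(M3−M2)/(6·2)=493/3081, b=Δ2−h2·(2M2+M3)/6=-177/158
seg 3: a=0, c=M3/2=4468/3081, d=(M4−M3)/(6·1)=-7459/6162, b=Δ3−h3·(2M3+M4)/6=17009/6162
seg 4: a=3, c=M4/2=-13441/6162, d=(M5−M4)/(6·3)=13441/55458, b=Δ4−h4·(2M4+M5)/6=2084/1027
t_q=17/2 → seg 4, τ=3/2; S=3+2084/1027·τ+-13441/6162·τ²+13441/55458·τ³=32107/16432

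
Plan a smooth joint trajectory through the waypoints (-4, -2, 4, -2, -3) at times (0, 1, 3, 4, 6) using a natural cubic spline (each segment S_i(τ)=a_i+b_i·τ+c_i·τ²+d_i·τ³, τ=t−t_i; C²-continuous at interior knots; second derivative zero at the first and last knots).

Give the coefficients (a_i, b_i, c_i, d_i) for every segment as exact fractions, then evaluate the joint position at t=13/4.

  seg 0: a=-4 b=109/93 c=0 d=77/93
  seg 1: a=-2 b=340/93 c=77/31 d=-523/372
  seg 2: a=4 b=-305/93 c=-369/62 d=601/186
  seg 3: a=-2 b=-1021/186 c=116/31 d=-58/93
S(13/4) = 11343/3968

Δ: Δ0=2, Δ1=3, Δ2=-6, Δ3=-1/2
row 1: diag=6, rhs=6; c'=1/3, d'=1
row 2: denom=6−2·1/3=16/3; d'=(-54−2·1)/(16/3)=-21/2
row 3: denom=6−1·3/16=93/16; d'=(33−1·-21/2)/(93/16)=232/31
back: M3=232/31
back: M2=-21/2−3/16·232/31=-369/31
back: M1=1−1/3·-369/31=154/31
M: M0=0, M1=154/31, M2=-369/31, M3=232/31, M4=0
seg 0: a=-4, c=M0/2=0, d=(M1−M0)/(6·1)=77/93, b=Δ0−h0·(2M0+M1)/6=109/93
seg 1: a=-2, c=M1/2=77/31, d=(M2−M1)/(6·2)=-523/372, b=Δ1−h1·(2M1+M2)/6=340/93
seg 2: a=4, c=M2/2=-369/62, d=(M3−M2)/(6·1)=601/186, b=Δ2−h2·(2M2+M3)/6=-305/93
seg 3: a=-2, c=M3/2=116/31, d=(M4−M3)/(6·2)=-58/93, b=Δ3−h3·(2M3+M4)/6=-1021/186
t_q=13/4 → seg 2, τ=1/4; S=4+-305/93·τ+-369/62·τ²+601/186·τ³=11343/3968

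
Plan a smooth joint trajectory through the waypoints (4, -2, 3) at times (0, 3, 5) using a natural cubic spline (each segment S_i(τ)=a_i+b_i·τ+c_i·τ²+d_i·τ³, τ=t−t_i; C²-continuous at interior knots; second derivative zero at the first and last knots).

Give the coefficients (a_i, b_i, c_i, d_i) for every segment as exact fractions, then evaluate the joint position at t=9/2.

Δ: Δ0=-2, Δ1=5/2
row 1: diag=10, rhs=27; c'=1/5, d'=27/10
back: M1=27/10
M: M0=0, M1=27/10, M2=0
seg 0: a=4, c=M0/2=0, d=(M1−M0)/(6·3)=3/20, b=Δ0−h0·(2M0+M1)/6=-67/20
seg 1: a=-2, c=M1/2=27/20, d=(M2−M1)/(6·2)=-9/40, b=Δ1−h1·(2M1+M2)/6=7/10
t_q=9/2 → seg 1, τ=3/2; S=-2+7/10·τ+27/20·τ²+-9/40·τ³=85/64

  seg 0: a=4 b=-67/20 c=0 d=3/20
  seg 1: a=-2 b=7/10 c=27/20 d=-9/40
S(9/2) = 85/64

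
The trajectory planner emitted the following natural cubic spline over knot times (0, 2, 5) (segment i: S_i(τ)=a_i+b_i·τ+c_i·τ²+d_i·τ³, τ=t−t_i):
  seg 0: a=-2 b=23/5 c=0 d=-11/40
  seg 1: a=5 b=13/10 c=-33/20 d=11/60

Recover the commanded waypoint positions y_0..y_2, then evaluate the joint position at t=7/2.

y_0 = S_0(0) = a_0 = -2
y_1 = S_1(0) = a_1 = 5
y_2 = S_1(3) = -1
t_q=7/2 is in segment 1 (τ=3/2); S_1(τ)=617/160

y_0=-2 y_1=5 y_2=-1
S(7/2) = 617/160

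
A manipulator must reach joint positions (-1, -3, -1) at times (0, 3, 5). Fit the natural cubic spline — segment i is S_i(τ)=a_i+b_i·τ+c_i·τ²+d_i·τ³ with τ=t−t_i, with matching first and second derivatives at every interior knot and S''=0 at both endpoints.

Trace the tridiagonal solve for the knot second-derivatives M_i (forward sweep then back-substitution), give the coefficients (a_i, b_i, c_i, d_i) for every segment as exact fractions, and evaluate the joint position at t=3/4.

  seg 0: a=-1 b=-7/6 c=0 d=1/18
  seg 1: a=-3 b=1/3 c=1/2 d=-1/12
S(3/4) = -237/128

Δ: Δ0=-2/3, Δ1=1
row 1: diag=10, rhs=10; c'=1/5, d'=1
back: M1=1
M: M0=0, M1=1, M2=0
seg 0: a=-1, c=M0/2=0, d=(M1−M0)/(6·3)=1/18, b=Δ0−h0·(2M0+M1)/6=-7/6
seg 1: a=-3, c=M1/2=1/2, d=(M2−M1)/(6·2)=-1/12, b=Δ1−h1·(2M1+M2)/6=1/3
t_q=3/4 → seg 0, τ=3/4; S=-1+-7/6·τ+0·τ²+1/18·τ³=-237/128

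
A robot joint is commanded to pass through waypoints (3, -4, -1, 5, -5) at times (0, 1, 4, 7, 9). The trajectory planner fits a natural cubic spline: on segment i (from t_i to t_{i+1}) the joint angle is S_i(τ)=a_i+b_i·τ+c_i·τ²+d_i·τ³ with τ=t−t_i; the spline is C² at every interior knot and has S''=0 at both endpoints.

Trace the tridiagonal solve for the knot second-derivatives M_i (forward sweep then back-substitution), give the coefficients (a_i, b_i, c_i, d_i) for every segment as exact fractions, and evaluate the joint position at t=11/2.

Δ: Δ0=-7, Δ1=1, Δ2=2, Δ3=-5
row 1: diag=8, rhs=48; c'=3/8, d'=6
row 2: denom=12−3·3/8=87/8; d'=(6−3·6)/(87/8)=-32/29
row 3: denom=10−3·8/29=266/29; d'=(-42−3·-32/29)/(266/29)=-561/133
back: M3=-561/133
back: M2=-32/29−8/29·-561/133=8/133
back: M1=6−3/8·8/133=795/133
M: M0=0, M1=795/133, M2=8/133, M3=-561/133, M4=0
seg 0: a=3, c=M0/2=0, d=(M1−M0)/(6·1)=265/266, b=Δ0−h0·(2M0+M1)/6=-2127/266
seg 1: a=-4, c=M1/2=795/266, d=(M2−M1)/(6·3)=-787/2394, b=Δ1−h1·(2M1+M2)/6=-666/133
seg 2: a=-1, c=M2/2=4/133, d=(M3−M2)/(6·3)=-569/2394, b=Δ2−h2·(2M2+M3)/6=1077/266
seg 3: a=5, c=M3/2=-561/266, d=(M4−M3)/(6·2)=187/532, b=Δ3−h3·(2M3+M4)/6=-291/133
t_q=11/2 → seg 2, τ=3/2; S=-1+1077/266·τ+4/133·τ²+-569/2394·τ³=1319/304

  seg 0: a=3 b=-2127/266 c=0 d=265/266
  seg 1: a=-4 b=-666/133 c=795/266 d=-787/2394
  seg 2: a=-1 b=1077/266 c=4/133 d=-569/2394
  seg 3: a=5 b=-291/133 c=-561/266 d=187/532
S(11/2) = 1319/304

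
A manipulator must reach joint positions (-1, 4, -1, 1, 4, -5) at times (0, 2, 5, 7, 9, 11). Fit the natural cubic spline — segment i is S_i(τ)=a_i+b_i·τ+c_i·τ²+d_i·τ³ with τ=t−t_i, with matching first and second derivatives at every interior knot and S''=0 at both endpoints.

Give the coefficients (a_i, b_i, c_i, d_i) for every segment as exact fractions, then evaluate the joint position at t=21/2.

Δ: Δ0=5/2, Δ1=-5/3, Δ2=1, Δ3=3/2, Δ4=-9/2
row 1: diag=10, rhs=-25; c'=3/10, d'=-5/2
row 2: denom=10−3·3/10=91/10; d'=(16−3·-5/2)/(91/10)=235/91
row 3: denom=8−2·20/91=688/91; d'=(3−2·235/91)/(688/91)=-197/688
row 4: denom=8−2·91/344=1285/172; d'=(-36−2·-197/688)/(1285/172)=-12187/2570
back: M4=-12187/2570
back: M3=-197/688−91/344·-12187/2570=1244/1285
back: M2=235/91−20/91·1244/1285=609/257
back: M1=-5/2−3/10·609/257=-4126/1285
M: M0=0, M1=-4126/1285, M2=609/257, M3=1244/1285, M4=-12187/2570, M5=0
seg 0: a=-1, c=M0/2=0, d=(M1−M0)/(6·2)=-2063/7710, b=Δ0−h0·(2M0+M1)/6=27527/7710
seg 1: a=4, c=M1/2=-2063/1285, d=(M2−M1)/(6·3)=7171/23130, b=Δ1−h1·(2M1+M2)/6=2771/7710
seg 2: a=-1, c=M2/2=609/514, d=(M3−M2)/(6·2)=-1801/15420, b=Δ2−h2·(2M2+M3)/6=-3479/3855
seg 3: a=1, c=M3/2=622/1285, d=(M4−M3)/(6·2)=-2935/6168, b=Δ3−h3·(2M3+M4)/6=9388/3855
seg 4: a=4, c=M4/2=-12187/5140, d=(M5−M4)/(6·2)=12187/30840, b=Δ4−h4·(2M4+M5)/6=-10321/7710
t_q=21/2 → seg 4, τ=3/2; S=4+-10321/7710·τ+-12187/5140·τ²+12187/30840·τ³=-33045/16448

  seg 0: a=-1 b=27527/7710 c=0 d=-2063/7710
  seg 1: a=4 b=2771/7710 c=-2063/1285 d=7171/23130
  seg 2: a=-1 b=-3479/3855 c=609/514 d=-1801/15420
  seg 3: a=1 b=9388/3855 c=622/1285 d=-2935/6168
  seg 4: a=4 b=-10321/7710 c=-12187/5140 d=12187/30840
S(21/2) = -33045/16448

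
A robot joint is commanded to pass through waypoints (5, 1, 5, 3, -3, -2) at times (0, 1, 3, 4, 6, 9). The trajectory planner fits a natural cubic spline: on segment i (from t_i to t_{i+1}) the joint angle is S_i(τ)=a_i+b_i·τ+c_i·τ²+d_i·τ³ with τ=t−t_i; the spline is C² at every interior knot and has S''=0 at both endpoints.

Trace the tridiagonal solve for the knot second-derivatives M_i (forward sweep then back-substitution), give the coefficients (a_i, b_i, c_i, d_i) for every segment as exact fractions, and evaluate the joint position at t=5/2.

  seg 0: a=5 b=-6974/1299 c=0 d=1778/1299
  seg 1: a=1 b=-1640/1299 c=1778/433 d=-3215/2598
  seg 2: a=5 b=406/1299 c=-1437/433 d=1307/1299
  seg 3: a=3 b=-4295/1299 c=-130/433 d=589/2598
  seg 4: a=-3 b=-2321/1299 c=459/433 d=-51/433
S(5/2) = 28881/6928

Δ: Δ0=-4, Δ1=2, Δ2=-2, Δ3=-3, Δ4=1/3
row 1: diag=6, rhs=36; c'=1/3, d'=6
row 2: denom=6−2·1/3=16/3; d'=(-24−2·6)/(16/3)=-27/4
row 3: denom=6−1·3/16=93/16; d'=(-6−1·-27/4)/(93/16)=4/31
row 4: denom=10−2·32/93=866/93; d'=(20−2·4/31)/(866/93)=918/433
back: M4=918/433
back: M3=4/31−32/93·918/433=-260/433
back: M2=-27/4−3/16·-260/433=-2874/433
back: M1=6−1/3·-2874/433=3556/433
M: M0=0, M1=3556/433, M2=-2874/433, M3=-260/433, M4=918/433, M5=0
seg 0: a=5, c=M0/2=0, d=(M1−M0)/(6·1)=1778/1299, b=Δ0−h0·(2M0+M1)/6=-6974/1299
seg 1: a=1, c=M1/2=1778/433, d=(M2−M1)/(6·2)=-3215/2598, b=Δ1−h1·(2M1+M2)/6=-1640/1299
seg 2: a=5, c=M2/2=-1437/433, d=(M3−M2)/(6·1)=1307/1299, b=Δ2−h2·(2M2+M3)/6=406/1299
seg 3: a=3, c=M3/2=-130/433, d=(M4−M3)/(6·2)=589/2598, b=Δ3−h3·(2M3+M4)/6=-4295/1299
seg 4: a=-3, c=M4/2=459/433, d=(M5−M4)/(6·3)=-51/433, b=Δ4−h4·(2M4+M5)/6=-2321/1299
t_q=5/2 → seg 1, τ=3/2; S=1+-1640/1299·τ+1778/433·τ²+-3215/2598·τ³=28881/6928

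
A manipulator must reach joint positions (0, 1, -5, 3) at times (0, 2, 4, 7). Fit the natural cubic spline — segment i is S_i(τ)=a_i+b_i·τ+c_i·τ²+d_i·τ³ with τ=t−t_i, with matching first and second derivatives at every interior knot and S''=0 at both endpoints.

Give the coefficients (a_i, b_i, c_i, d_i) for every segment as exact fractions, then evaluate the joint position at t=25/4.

Δ: Δ0=1/2, Δ1=-3, Δ2=8/3
row 1: diag=8, rhs=-21; c'=1/4, d'=-21/8
row 2: denom=10−2·1/4=19/2; d'=(34−2·-21/8)/(19/2)=157/38
back: M2=157/38
back: M1=-21/8−1/4·157/38=-139/38
M: M0=0, M1=-139/38, M2=157/38, M3=0
seg 0: a=0, c=M0/2=0, d=(M1−M0)/(6·2)=-139/456, b=Δ0−h0·(2M0+M1)/6=98/57
seg 1: a=1, c=M1/2=-139/76, d=(M2−M1)/(6·2)=37/57, b=Δ1−h1·(2M1+M2)/6=-221/114
seg 2: a=-5, c=M2/2=157/76, d=(M3−M2)/(6·3)=-157/684, b=Δ2−h2·(2M2+M3)/6=-167/114
t_q=25/4 → seg 2, τ=9/4; S=-5+-167/114·τ+157/76·τ²+-157/684·τ³=-2201/4864

  seg 0: a=0 b=98/57 c=0 d=-139/456
  seg 1: a=1 b=-221/114 c=-139/76 d=37/57
  seg 2: a=-5 b=-167/114 c=157/76 d=-157/684
S(25/4) = -2201/4864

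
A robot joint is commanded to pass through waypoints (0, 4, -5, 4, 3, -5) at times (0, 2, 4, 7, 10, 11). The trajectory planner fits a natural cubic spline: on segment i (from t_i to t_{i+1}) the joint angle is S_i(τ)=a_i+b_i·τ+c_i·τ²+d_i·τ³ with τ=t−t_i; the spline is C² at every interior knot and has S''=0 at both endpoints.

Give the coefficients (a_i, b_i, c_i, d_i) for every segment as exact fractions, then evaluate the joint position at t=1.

  seg 0: a=0 b=6275/1509 c=0 d=-3257/6036
  seg 1: a=4 b=-3496/1509 c=-3257/1006 d=12953/12072
  seg 2: a=-5 b=-7217/3018 c=6439/2012 d=-25409/54324
  seg 3: a=4 b=25241/6036 c=-1523/1509 d=-8977/54324
  seg 4: a=3 b=-19121/3018 c=-5023/2012 d=5023/6036
S(1) = 7281/2012

Δ: Δ0=2, Δ1=-9/2, Δ2=3, Δ3=-1/3, Δ4=-8
row 1: diag=8, rhs=-39; c'=1/4, d'=-39/8
row 2: denom=10−2·1/4=19/2; d'=(45−2·-39/8)/(19/2)=219/38
row 3: denom=12−3·6/19=210/19; d'=(-20−3·219/38)/(210/19)=-1417/420
row 4: denom=8−3·19/70=503/70; d'=(-46−3·-1417/420)/(503/70)=-5023/1006
back: M4=-5023/1006
back: M3=-1417/420−19/70·-5023/1006=-3046/1509
back: M2=219/38−6/19·-3046/1509=6439/1006
back: M1=-39/8−1/4·6439/1006=-3257/503
M: M0=0, M1=-3257/503, M2=6439/1006, M3=-3046/1509, M4=-5023/1006, M5=0
seg 0: a=0, c=M0/2=0, d=(M1−M0)/(6·2)=-3257/6036, b=Δ0−h0·(2M0+M1)/6=6275/1509
seg 1: a=4, c=M1/2=-3257/1006, d=(M2−M1)/(6·2)=12953/12072, b=Δ1−h1·(2M1+M2)/6=-3496/1509
seg 2: a=-5, c=M2/2=6439/2012, d=(M3−M2)/(6·3)=-25409/54324, b=Δ2−h2·(2M2+M3)/6=-7217/3018
seg 3: a=4, c=M3/2=-1523/1509, d=(M4−M3)/(6·3)=-8977/54324, b=Δ3−h3·(2M3+M4)/6=25241/6036
seg 4: a=3, c=M4/2=-5023/2012, d=(M5−M4)/(6·1)=5023/6036, b=Δ4−h4·(2M4+M5)/6=-19121/3018
t_q=1 → seg 0, τ=1; S=0+6275/1509·τ+0·τ²+-3257/6036·τ³=7281/2012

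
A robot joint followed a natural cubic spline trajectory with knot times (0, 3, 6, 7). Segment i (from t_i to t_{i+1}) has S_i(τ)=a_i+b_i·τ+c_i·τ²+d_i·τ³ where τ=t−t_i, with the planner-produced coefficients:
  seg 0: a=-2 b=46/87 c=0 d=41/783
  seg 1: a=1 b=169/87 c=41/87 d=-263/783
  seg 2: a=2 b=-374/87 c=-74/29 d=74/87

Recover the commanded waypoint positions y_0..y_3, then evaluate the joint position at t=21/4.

y_0=-2 y_1=1 y_2=2 y_3=-4
S(21/4) = 7295/1856

y_0 = S_0(0) = a_0 = -2
y_1 = S_1(0) = a_1 = 1
y_2 = S_2(0) = a_2 = 2
y_3 = S_2(1) = -4
t_q=21/4 is in segment 1 (τ=9/4); S_1(τ)=7295/1856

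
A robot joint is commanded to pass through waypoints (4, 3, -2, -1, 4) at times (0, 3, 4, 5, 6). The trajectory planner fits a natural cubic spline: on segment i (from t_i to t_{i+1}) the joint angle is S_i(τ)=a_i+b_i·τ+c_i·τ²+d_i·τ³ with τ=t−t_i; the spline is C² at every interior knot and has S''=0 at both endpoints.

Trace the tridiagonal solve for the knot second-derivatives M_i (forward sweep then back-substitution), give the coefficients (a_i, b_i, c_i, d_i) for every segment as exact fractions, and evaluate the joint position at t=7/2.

  seg 0: a=4 b=347/174 c=0 d=-15/58
  seg 1: a=3 b=-434/87 c=-135/58 d=403/174
  seg 2: a=-2 b=-469/174 c=134/29 d=-161/174
  seg 3: a=-1 b=328/87 c=107/58 d=-107/174
S(7/2) = 99/464

Δ: Δ0=-1/3, Δ1=-5, Δ2=1, Δ3=5
row 1: diag=8, rhs=-28; c'=1/8, d'=-7/2
row 2: denom=4−1·1/8=31/8; d'=(36−1·-7/2)/(31/8)=316/31
row 3: denom=4−1·8/31=116/31; d'=(24−1·316/31)/(116/31)=107/29
back: M3=107/29
back: M2=316/31−8/31·107/29=268/29
back: M1=-7/2−1/8·268/29=-135/29
M: M0=0, M1=-135/29, M2=268/29, M3=107/29, M4=0
seg 0: a=4, c=M0/2=0, d=(M1−M0)/(6·3)=-15/58, b=Δ0−h0·(2M0+M1)/6=347/174
seg 1: a=3, c=M1/2=-135/58, d=(M2−M1)/(6·1)=403/174, b=Δ1−h1·(2M1+M2)/6=-434/87
seg 2: a=-2, c=M2/2=134/29, d=(M3−M2)/(6·1)=-161/174, b=Δ2−h2·(2M2+M3)/6=-469/174
seg 3: a=-1, c=M3/2=107/58, d=(M4−M3)/(6·1)=-107/174, b=Δ3−h3·(2M3+M4)/6=328/87
t_q=7/2 → seg 1, τ=1/2; S=3+-434/87·τ+-135/58·τ²+403/174·τ³=99/464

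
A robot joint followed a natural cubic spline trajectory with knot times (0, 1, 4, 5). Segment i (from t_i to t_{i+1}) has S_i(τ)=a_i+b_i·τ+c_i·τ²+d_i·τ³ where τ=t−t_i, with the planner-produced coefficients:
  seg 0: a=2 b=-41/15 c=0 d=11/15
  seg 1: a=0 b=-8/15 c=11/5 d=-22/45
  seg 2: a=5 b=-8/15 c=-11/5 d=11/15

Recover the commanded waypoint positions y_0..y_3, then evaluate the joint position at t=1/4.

y_0=2 y_1=0 y_2=5 y_3=3
S(1/4) = 85/64

y_0 = S_0(0) = a_0 = 2
y_1 = S_1(0) = a_1 = 0
y_2 = S_2(0) = a_2 = 5
y_3 = S_2(1) = 3
t_q=1/4 is in segment 0 (τ=1/4); S_0(τ)=85/64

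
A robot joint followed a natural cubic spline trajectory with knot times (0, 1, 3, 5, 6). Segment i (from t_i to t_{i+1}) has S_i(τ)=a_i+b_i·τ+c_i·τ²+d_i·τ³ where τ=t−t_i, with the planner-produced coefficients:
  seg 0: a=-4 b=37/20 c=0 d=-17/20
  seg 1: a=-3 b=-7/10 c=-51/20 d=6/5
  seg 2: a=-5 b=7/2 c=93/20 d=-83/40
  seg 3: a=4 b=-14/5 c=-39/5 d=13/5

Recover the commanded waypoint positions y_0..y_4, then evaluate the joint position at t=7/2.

y_0=-4 y_1=-3 y_2=-5 y_3=4 y_4=-4
S(7/2) = -751/320

y_0 = S_0(0) = a_0 = -4
y_1 = S_1(0) = a_1 = -3
y_2 = S_2(0) = a_2 = -5
y_3 = S_3(0) = a_3 = 4
y_4 = S_3(1) = -4
t_q=7/2 is in segment 2 (τ=1/2); S_2(τ)=-751/320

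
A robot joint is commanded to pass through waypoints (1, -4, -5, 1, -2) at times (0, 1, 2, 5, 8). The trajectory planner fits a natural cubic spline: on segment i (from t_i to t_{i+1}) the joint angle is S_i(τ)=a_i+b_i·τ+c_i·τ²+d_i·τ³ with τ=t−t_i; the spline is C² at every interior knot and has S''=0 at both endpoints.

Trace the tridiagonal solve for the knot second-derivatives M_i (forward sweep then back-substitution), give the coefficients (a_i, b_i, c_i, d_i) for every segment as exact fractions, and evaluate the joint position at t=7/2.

  seg 0: a=1 b=-661/112 c=0 d=101/112
  seg 1: a=-4 b=-179/56 c=303/112 d=-57/112
  seg 2: a=-5 b=11/16 c=33/28 d=-83/336
  seg 3: a=1 b=61/56 c=-117/112 d=13/112
S(7/2) = -1927/896

Δ: Δ0=-5, Δ1=-1, Δ2=2, Δ3=-1
row 1: diag=4, rhs=24; c'=1/4, d'=6
row 2: denom=8−1·1/4=31/4; d'=(18−1·6)/(31/4)=48/31
row 3: denom=12−3·12/31=336/31; d'=(-18−3·48/31)/(336/31)=-117/56
back: M3=-117/56
back: M2=48/31−12/31·-117/56=33/14
back: M1=6−1/4·33/14=303/56
M: M0=0, M1=303/56, M2=33/14, M3=-117/56, M4=0
seg 0: a=1, c=M0/2=0, d=(M1−M0)/(6·1)=101/112, b=Δ0−h0·(2M0+M1)/6=-661/112
seg 1: a=-4, c=M1/2=303/112, d=(M2−M1)/(6·1)=-57/112, b=Δ1−h1·(2M1+M2)/6=-179/56
seg 2: a=-5, c=M2/2=33/28, d=(M3−M2)/(6·3)=-83/336, b=Δ2−h2·(2M2+M3)/6=11/16
seg 3: a=1, c=M3/2=-117/112, d=(M4−M3)/(6·3)=13/112, b=Δ3−h3·(2M3+M4)/6=61/56
t_q=7/2 → seg 2, τ=3/2; S=-5+11/16·τ+33/28·τ²+-83/336·τ³=-1927/896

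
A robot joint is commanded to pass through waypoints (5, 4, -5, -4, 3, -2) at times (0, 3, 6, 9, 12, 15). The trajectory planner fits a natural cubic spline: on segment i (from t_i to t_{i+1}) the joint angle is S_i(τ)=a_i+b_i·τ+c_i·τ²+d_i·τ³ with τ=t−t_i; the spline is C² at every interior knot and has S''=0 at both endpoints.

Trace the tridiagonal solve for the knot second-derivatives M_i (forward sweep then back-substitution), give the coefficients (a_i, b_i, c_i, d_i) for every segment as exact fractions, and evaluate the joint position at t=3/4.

Δ: Δ0=-1/3, Δ1=-3, Δ2=1/3, Δ3=7/3, Δ4=-5/3
row 1: diag=12, rhs=-16; c'=1/4, d'=-4/3
row 2: denom=12−3·1/4=45/4; d'=(20−3·-4/3)/(45/4)=32/15
row 3: denom=12−3·4/15=56/5; d'=(12−3·32/15)/(56/5)=1/2
row 4: denom=12−3·15/56=627/56; d'=(-24−3·1/2)/(627/56)=-476/209
back: M4=-476/209
back: M3=1/2−15/56·-476/209=232/209
back: M2=32/15−4/15·232/209=384/209
back: M1=-4/3−1/4·384/209=-1124/627
M: M0=0, M1=-1124/627, M2=384/209, M3=232/209, M4=-476/209, M5=0
seg 0: a=5, c=M0/2=0, d=(M1−M0)/(6·3)=-562/5643, b=Δ0−h0·(2M0+M1)/6=353/627
seg 1: a=4, c=M1/2=-562/627, d=(M2−M1)/(6·3)=1138/5643, b=Δ1−h1·(2M1+M2)/6=-1333/627
seg 2: a=-5, c=M2/2=192/209, d=(M3−M2)/(6·3)=-4/99, b=Δ2−h2·(2M2+M3)/6=-1291/627
seg 3: a=-4, c=M3/2=116/209, d=(M4−M3)/(6·3)=-118/627, b=Δ3−h3·(2M3+M4)/6=1481/627
seg 4: a=3, c=M4/2=-238/209, d=(M5−M4)/(6·3)=238/1881, b=Δ4−h4·(2M4+M5)/6=383/627
t_q=3/4 → seg 0, τ=3/4; S=5+353/627·τ+0·τ²+-562/5643·τ³=35983/6688

  seg 0: a=5 b=353/627 c=0 d=-562/5643
  seg 1: a=4 b=-1333/627 c=-562/627 d=1138/5643
  seg 2: a=-5 b=-1291/627 c=192/209 d=-4/99
  seg 3: a=-4 b=1481/627 c=116/209 d=-118/627
  seg 4: a=3 b=383/627 c=-238/209 d=238/1881
S(3/4) = 35983/6688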